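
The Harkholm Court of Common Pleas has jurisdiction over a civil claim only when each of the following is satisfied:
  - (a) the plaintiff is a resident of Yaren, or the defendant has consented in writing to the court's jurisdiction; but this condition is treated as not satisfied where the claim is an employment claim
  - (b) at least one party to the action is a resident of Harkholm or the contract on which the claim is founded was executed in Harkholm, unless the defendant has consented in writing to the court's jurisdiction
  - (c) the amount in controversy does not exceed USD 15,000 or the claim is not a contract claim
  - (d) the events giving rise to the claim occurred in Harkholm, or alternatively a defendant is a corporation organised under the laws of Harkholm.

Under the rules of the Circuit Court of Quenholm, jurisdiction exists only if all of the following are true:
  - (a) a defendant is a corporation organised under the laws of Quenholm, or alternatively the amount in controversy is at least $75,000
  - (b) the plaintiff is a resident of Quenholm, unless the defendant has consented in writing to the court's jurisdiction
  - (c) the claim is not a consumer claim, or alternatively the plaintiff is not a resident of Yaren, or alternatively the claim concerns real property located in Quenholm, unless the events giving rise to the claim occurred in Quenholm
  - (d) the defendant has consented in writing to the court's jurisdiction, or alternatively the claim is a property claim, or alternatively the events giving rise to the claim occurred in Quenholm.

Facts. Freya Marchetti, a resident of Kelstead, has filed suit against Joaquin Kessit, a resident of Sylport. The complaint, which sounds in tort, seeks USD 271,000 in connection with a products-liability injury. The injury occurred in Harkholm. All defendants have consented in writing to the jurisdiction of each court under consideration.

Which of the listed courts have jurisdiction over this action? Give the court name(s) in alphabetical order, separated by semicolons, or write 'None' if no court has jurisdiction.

The Harkholm Court of Common Pleas:
  (a) Every defendant has filed written consent — that alternative is enough. And the carve-out is inapplicable — the claim is a tort claim, not an employment claim. Satisfied.
  (b) No party resides in Harkholm; no contract (and hence no place of execution) is alleged — no alternative holds. But every defendant has filed written consent, and the 'unless' clause therefore excuses the requirement. Met.
  (c) The claim is a tort claim, not a contract claim, so one alternative holds. Condition met.
  (d) The operative events occurred in Harkholm, so one alternative holds. Satisfied.
  → Jurisdiction lies.
The Circuit Court of Quenholm:
  (a) The amount in controversy is $271,000, which meets the USD 75,000 floor, so this disjunct is met. Met.
  (b) The plaintiff resides in Kelstead, not Quenholm. But every defendant has filed written consent, and the 'unless' clause therefore excuses the requirement. Condition met.
  (c) The claim is a tort claim, not a consumer claim — that alternative is enough. Met.
  (d) Every defendant has filed written consent — that alternative is enough. Met.
  → All conditions met; jurisdiction exists.

the Circuit Court of Quenholm; the Harkholm Court of Common Pleas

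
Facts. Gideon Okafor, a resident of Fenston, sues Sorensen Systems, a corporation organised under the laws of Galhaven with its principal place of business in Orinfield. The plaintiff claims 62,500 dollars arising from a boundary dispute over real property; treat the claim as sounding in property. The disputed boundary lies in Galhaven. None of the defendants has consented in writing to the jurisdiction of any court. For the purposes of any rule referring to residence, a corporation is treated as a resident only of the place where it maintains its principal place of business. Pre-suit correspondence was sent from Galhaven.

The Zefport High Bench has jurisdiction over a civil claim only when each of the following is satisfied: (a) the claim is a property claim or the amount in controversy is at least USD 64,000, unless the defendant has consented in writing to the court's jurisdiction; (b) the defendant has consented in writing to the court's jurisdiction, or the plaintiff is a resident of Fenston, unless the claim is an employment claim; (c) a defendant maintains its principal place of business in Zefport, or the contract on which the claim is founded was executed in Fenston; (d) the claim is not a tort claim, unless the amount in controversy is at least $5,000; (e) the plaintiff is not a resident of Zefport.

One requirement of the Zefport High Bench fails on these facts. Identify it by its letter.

(c)

The Zefport High Bench:
  (a) The claim is a property claim, so this disjunct is met. Met.
  (b) The plaintiff resides in Fenston — that alternative is enough. Met.
  (c) The corporate defendant(s) have their principal place of business in Orinfield, not Zefport; no contract (and hence no place of execution) is alleged — no alternative holds. Not met.
  (d) The claim is a property claim, not a tort claim. Satisfied.
  (e) The plaintiff resides in Fenston, which is not Zefport. Condition met.
Only condition (c) fails.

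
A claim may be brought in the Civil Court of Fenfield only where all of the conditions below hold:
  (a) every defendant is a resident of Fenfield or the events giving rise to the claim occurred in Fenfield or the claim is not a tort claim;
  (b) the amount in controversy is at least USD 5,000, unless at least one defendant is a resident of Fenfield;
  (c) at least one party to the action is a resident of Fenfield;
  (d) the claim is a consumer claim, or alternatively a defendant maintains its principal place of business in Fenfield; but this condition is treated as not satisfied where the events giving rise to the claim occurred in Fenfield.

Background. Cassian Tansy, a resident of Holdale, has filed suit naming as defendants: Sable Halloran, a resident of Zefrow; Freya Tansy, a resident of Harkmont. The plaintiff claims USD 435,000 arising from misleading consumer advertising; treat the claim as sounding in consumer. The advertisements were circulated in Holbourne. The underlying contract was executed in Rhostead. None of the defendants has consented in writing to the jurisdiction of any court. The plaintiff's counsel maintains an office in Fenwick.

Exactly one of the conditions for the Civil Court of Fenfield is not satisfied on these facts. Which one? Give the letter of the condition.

The Civil Court of Fenfield:
  (a) The claim is a consumer claim, not a tort claim, so one alternative holds. Met.
  (b) The amount in controversy is USD 435,000, which meets the 5,000 dollars floor. Condition met.
  (c) No party resides in Fenfield. Not satisfied.
  (d) The claim is a consumer claim, which satisfies one of the alternatives. The carve-out does not apply: the operative events occurred in Holbourne, not Fenfield. Satisfied.
Only condition (c) fails.

(c)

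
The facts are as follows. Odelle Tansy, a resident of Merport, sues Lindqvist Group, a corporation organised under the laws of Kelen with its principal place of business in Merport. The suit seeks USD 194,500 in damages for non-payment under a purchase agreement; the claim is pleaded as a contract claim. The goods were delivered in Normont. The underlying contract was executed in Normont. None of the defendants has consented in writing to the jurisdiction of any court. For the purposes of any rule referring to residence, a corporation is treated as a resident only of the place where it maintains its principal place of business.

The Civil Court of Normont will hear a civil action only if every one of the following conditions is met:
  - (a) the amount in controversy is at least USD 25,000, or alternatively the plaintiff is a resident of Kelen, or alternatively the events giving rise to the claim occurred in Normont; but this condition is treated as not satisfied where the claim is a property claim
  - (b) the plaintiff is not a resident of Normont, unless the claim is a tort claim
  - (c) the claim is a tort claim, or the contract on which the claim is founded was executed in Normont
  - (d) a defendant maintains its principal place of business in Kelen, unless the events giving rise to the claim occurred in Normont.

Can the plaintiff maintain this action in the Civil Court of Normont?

Yes

The Civil Court of Normont:
  (a) The amount in controversy is 194,500 dollars, which meets the 25,000 dollars floor — that alternative is enough. The carve-out does not apply: the claim is a contract claim, not a property claim. Met.
  (b) The plaintiff resides in Merport, which is not Normont. Condition met.
  (c) The contract was executed in Normont, which satisfies one of the alternatives. Satisfied.
  (d) The corporate defendant(s) have their principal place of business in Merport, not Kelen. But the operative events occurred in Normont, and the 'unless' clause therefore excuses the requirement. Satisfied.
  → Every requirement is satisfied — jurisdiction.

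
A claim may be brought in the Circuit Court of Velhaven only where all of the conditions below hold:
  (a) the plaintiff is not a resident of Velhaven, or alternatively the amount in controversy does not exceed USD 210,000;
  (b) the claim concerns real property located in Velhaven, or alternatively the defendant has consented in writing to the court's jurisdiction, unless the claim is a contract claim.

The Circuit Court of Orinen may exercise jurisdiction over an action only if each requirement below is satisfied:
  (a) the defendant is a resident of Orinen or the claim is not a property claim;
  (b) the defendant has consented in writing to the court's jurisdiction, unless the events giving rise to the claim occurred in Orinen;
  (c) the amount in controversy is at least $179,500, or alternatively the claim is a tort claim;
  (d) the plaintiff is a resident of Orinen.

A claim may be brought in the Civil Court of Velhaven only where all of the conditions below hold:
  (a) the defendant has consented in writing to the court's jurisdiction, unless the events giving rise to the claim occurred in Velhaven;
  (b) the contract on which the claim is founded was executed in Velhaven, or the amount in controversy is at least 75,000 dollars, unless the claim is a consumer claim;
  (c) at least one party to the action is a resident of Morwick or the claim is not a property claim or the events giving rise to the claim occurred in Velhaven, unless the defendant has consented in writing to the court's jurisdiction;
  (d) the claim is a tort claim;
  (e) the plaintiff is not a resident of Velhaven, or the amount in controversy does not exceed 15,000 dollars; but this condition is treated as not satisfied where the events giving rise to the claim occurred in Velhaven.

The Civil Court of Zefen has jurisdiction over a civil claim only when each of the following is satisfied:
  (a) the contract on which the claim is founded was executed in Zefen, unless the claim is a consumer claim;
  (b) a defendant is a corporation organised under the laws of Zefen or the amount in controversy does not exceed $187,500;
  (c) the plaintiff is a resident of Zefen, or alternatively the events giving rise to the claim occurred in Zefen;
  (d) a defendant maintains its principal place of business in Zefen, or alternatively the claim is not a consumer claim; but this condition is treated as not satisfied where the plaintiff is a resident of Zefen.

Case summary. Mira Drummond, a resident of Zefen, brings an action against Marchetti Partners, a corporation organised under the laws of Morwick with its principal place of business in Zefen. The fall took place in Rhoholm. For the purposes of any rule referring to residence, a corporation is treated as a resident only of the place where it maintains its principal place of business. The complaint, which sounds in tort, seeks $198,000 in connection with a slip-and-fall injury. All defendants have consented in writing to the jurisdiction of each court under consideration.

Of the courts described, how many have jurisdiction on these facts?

The Circuit Court of Velhaven:
  (a) The plaintiff resides in Zefen, which is not Velhaven, so one alternative holds. Met.
  (b) Every defendant has filed written consent, so one alternative holds. Met.
  → All conditions met; jurisdiction exists.
The Circuit Court of Orinen:
  (a) The claim is a tort claim, not a property claim — that alternative is enough. Satisfied.
  (b) Every defendant has filed written consent. Satisfied.
  (c) The amount in controversy is $198,000, which meets the 179,500 dollars floor, so this disjunct is met. Satisfied.
  (d) The plaintiff resides in Zefen, not Orinen. Not satisfied.
  → Not every requirement is met — no jurisdiction.
The Civil Court of Velhaven:
  (a) Every defendant has filed written consent. Condition met.
  (b) The amount in controversy is USD 198,000, which meets the USD 75,000 floor, so this disjunct is met. Condition met.
  (c) The claim is a tort claim, not a property claim, so this disjunct is met. Met.
  (d) The claim is a tort claim. Satisfied.
  (e) The plaintiff resides in Zefen, which is not Velhaven — that alternative is enough. The carve-out does not apply: the operative events occurred in Rhoholm, not Velhaven. Satisfied.
  → The court has jurisdiction.
The Civil Court of Zefen:
  (a) No contract (and hence no place of execution) is alleged. Nor does the 'unless' clause help: the claim is a tort claim, not a consumer claim. Condition not met.
  (b) The corporate defendant(s) are organised in Morwick, not Zefen; the amount in controversy is $198,000, above the USD 187,500 ceiling — every alternative fails. Not satisfied.
  (c) The plaintiff resides in Zefen — that alternative is enough. Satisfied.
  (d) Marchetti Partners has its principal place of business in Zefen, so this disjunct is met. However, the plaintiff resides in Zefen, which falls within the stated exception and so defeats the condition. Not satisfied.
  → At least one condition fails; no jurisdiction.
Courts with jurisdiction: the Circuit Court of Velhaven, the Civil Court of Velhaven — 2 in total.

2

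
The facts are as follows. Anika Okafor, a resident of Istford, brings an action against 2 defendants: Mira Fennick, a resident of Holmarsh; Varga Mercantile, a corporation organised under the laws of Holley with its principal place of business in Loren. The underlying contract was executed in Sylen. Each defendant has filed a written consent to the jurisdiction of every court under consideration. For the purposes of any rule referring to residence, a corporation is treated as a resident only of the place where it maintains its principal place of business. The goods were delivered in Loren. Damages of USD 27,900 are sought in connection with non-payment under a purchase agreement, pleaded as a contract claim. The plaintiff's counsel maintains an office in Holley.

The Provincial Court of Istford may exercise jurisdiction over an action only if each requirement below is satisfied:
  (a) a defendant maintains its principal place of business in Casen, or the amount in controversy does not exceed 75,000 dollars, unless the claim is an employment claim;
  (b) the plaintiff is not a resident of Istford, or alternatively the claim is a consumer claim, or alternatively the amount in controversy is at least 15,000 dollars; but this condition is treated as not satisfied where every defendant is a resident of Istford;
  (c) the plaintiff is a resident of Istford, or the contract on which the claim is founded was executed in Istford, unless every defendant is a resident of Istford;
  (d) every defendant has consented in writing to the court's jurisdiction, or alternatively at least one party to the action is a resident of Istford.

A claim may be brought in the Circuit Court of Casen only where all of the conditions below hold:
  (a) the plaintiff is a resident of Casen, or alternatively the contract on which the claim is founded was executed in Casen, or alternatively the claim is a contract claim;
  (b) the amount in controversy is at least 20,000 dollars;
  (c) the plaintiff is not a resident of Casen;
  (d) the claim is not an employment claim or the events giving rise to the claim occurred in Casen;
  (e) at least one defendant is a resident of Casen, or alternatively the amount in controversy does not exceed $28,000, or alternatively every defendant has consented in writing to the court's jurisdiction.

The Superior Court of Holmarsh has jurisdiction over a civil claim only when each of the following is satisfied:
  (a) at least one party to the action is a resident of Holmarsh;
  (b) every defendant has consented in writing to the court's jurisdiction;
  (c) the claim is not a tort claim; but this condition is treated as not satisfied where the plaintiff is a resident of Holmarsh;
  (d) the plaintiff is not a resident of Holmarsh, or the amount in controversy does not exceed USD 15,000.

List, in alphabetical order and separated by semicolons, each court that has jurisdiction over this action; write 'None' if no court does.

The Provincial Court of Istford:
  (a) The amount in controversy is $27,900, within the USD 75,000 ceiling — that alternative is enough. Met.
  (b) The amount in controversy is 27,900 dollars, which meets the USD 15,000 floor, which satisfies one of the alternatives. The exception is not triggered, since the defendants reside as follows — Mira Fennick in Holmarsh, Varga Mercantile in Loren — not all in Istford. Condition met.
  (c) The plaintiff resides in Istford — that alternative is enough. Satisfied.
  (d) Every defendant has filed written consent, so this disjunct is met. Met.
  → Every requirement is satisfied — jurisdiction.
The Circuit Court of Casen:
  (a) The claim is a contract claim, which satisfies one of the alternatives. Condition met.
  (b) The amount in controversy is USD 27,900, which meets the $20,000 floor. Condition met.
  (c) The plaintiff resides in Istford, which is not Casen. Condition met.
  (d) The claim is a contract claim, not an employment claim, so this disjunct is met. Satisfied.
  (e) The amount in controversy is 27,900 dollars, within the 28,000 dollars ceiling — that alternative is enough. Satisfied.
  → Every requirement is satisfied — jurisdiction.
The Superior Court of Holmarsh:
  (a) Mira Fennick resides in Holmarsh. Satisfied.
  (b) Every defendant has filed written consent. Satisfied.
  (c) The claim is a contract claim, not a tort claim. And the carve-out is inapplicable — the plaintiff resides in Istford, not Holmarsh. Satisfied.
  (d) The plaintiff resides in Istford, which is not Holmarsh, so one alternative holds. Satisfied.
  → Jurisdiction lies.

the Circuit Court of Casen; the Provincial Court of Istford; the Superior Court of Holmarsh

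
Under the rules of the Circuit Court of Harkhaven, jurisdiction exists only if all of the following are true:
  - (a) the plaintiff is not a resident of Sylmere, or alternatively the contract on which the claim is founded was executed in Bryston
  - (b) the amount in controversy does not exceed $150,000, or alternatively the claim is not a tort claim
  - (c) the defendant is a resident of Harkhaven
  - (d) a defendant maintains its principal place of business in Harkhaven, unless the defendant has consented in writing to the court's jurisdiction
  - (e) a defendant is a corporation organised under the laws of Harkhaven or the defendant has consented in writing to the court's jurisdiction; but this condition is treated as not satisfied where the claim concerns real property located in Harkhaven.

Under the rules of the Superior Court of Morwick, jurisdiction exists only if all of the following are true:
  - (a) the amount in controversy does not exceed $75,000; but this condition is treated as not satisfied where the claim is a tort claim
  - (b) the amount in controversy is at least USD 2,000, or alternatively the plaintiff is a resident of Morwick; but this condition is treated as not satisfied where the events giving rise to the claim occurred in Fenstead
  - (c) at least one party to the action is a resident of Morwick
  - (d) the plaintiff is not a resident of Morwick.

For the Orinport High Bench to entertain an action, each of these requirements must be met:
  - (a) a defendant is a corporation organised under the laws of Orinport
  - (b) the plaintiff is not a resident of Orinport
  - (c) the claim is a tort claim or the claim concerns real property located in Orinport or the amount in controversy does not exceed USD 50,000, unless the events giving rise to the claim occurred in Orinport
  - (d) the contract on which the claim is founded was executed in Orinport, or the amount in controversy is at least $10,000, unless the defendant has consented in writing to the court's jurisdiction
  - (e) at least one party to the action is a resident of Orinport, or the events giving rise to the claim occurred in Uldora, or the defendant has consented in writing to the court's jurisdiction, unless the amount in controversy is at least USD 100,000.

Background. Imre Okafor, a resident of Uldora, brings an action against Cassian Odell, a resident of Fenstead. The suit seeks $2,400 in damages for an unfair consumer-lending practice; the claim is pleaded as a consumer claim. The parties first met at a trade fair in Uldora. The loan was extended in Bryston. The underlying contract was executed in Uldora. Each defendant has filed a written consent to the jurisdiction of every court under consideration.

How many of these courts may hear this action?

0

The Circuit Court of Harkhaven:
  (a) The plaintiff resides in Uldora, which is not Sylmere — that alternative is enough. Condition met.
  (b) The amount in controversy is 2,400 dollars, within the $150,000 ceiling, which satisfies one of the alternatives. Met.
  (c) The defendant resides in Fenstead, not Harkhaven. Not met.
  (d) No defendant is a corporation. The proviso rescues it, though: every defendant has filed written consent. Satisfied.
  (e) Every defendant has filed written consent — that alternative is enough. The exception is not triggered, since the claim does not concern real property. Satisfied.
  → No jurisdiction.
The Superior Court of Morwick:
  (a) The amount in controversy is 2,400 dollars, within the 75,000 dollars ceiling. The exception is not triggered, since the claim is a consumer claim, not a tort claim. Condition met.
  (b) The amount in controversy is $2,400, which meets the $2,000 floor, so this disjunct is met. The carve-out does not apply: the operative events occurred in Bryston, not Fenstead. Met.
  (c) No party resides in Morwick. Condition not met.
  (d) The plaintiff resides in Uldora, which is not Morwick. Met.
  → Not every requirement is met — no jurisdiction.
The Orinport High Bench:
  (a) No defendant is a corporation. Fails.
  (b) The plaintiff resides in Uldora, which is not Orinport. Satisfied.
  (c) The amount in controversy is 2,400 dollars, within the 50,000 dollars ceiling, so this disjunct is met. Met.
  (d) The contract was executed in Uldora, not Orinport; the amount in controversy is $2,400, below the 10,000 dollars floor — none of the alternatives is met. The proviso rescues it, though: every defendant has filed written consent. Met.
  (e) Every defendant has filed written consent, so one alternative holds. Condition met.
  → Not every requirement is met — no jurisdiction.
No court satisfies all of its conditions.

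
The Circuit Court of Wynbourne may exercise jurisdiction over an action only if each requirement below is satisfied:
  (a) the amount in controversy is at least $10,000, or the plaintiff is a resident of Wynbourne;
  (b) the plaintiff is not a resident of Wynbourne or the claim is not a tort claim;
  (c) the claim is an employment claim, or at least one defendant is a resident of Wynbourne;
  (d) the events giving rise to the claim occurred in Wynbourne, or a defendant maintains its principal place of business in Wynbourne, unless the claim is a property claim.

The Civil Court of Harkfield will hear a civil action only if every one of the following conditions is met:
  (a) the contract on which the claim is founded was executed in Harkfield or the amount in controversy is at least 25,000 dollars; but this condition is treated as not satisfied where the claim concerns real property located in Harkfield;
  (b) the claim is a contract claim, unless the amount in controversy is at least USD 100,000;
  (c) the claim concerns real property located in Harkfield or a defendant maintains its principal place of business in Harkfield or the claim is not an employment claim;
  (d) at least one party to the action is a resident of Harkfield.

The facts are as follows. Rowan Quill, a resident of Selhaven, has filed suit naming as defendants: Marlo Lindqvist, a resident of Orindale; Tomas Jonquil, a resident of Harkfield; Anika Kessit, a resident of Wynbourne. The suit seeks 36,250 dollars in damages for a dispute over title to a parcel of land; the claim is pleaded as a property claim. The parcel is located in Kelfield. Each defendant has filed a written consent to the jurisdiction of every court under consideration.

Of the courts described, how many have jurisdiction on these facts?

1

The Circuit Court of Wynbourne:
  (a) The amount in controversy is 36,250 dollars, which meets the $10,000 floor, which satisfies one of the alternatives. Met.
  (b) The plaintiff resides in Selhaven, which is not Wynbourne, which satisfies one of the alternatives. Condition met.
  (c) Anika Kessit resides in Wynbourne — that alternative is enough. Condition met.
  (d) The operative events occurred in Kelfield, not Wynbourne; no defendant is a corporation — no alternative holds. However, the claim is a property claim, so the 'unless' proviso supplies this condition. Condition met.
  → All conditions met; jurisdiction exists.
The Civil Court of Harkfield:
  (a) The amount in controversy is 36,250 dollars, which meets the $25,000 floor, so one alternative holds. And the carve-out is inapplicable — the property lies in Kelfield, not Harkfield. Satisfied.
  (b) The claim is a property claim, not a contract claim. Nor does the 'unless' clause help: the amount in controversy is $36,250, below the 100,000 dollars floor. Not met.
  (c) The claim is a property claim, not an employment claim — that alternative is enough. Met.
  (d) Tomas Jonquil resides in Harkfield. Met.
  → Not every requirement is met — no jurisdiction.
Courts with jurisdiction: the Circuit Court of Wynbourne — 1 in total.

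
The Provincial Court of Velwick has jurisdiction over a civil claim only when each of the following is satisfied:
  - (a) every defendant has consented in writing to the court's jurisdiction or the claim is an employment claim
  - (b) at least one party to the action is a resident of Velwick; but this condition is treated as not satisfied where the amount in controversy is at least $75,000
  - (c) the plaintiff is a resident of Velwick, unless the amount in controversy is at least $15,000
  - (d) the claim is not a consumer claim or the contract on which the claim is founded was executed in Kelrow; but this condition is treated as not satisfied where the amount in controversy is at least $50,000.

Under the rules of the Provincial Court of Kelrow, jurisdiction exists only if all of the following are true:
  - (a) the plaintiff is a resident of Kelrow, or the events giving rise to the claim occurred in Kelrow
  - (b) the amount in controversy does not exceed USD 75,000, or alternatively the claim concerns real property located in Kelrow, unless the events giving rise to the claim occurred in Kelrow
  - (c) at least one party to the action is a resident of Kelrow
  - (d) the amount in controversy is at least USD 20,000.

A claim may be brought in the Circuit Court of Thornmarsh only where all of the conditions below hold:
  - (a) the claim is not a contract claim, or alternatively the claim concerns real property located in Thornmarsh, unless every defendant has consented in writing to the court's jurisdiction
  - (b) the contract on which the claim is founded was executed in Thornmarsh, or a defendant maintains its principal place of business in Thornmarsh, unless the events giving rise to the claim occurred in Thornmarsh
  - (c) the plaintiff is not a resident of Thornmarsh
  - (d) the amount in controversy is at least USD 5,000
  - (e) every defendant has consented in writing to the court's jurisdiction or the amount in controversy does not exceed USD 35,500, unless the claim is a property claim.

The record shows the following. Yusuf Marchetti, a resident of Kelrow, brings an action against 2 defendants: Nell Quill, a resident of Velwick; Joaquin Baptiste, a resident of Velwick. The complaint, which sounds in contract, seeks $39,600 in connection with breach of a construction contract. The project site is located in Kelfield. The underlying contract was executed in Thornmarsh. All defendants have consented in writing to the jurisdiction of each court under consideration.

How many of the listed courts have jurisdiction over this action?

3

The Provincial Court of Velwick:
  (a) Every defendant has filed written consent, so this disjunct is met. Condition met.
  (b) Nell Quill resides in Velwick. The exception is not triggered, since the amount in controversy is $39,600, below the 75,000 dollars floor. Condition met.
  (c) The plaintiff resides in Kelrow, not Velwick. But the amount in controversy is USD 39,600, which meets the $15,000 floor, and the 'unless' clause therefore excuses the requirement. Met.
  (d) The claim is a contract claim, not a consumer claim, which satisfies one of the alternatives. And the carve-out is inapplicable — the amount in controversy is 39,600 dollars, below the $50,000 floor. Met.
  → All conditions met; jurisdiction exists.
The Provincial Court of Kelrow:
  (a) The plaintiff resides in Kelrow, so this disjunct is met. Condition met.
  (b) The amount in controversy is USD 39,600, within the USD 75,000 ceiling, so this disjunct is met. Satisfied.
  (c) Yusuf Marchetti resides in Kelrow. Satisfied.
  (d) The amount in controversy is $39,600, which meets the USD 20,000 floor. Condition met.
  → Jurisdiction lies.
The Circuit Court of Thornmarsh:
  (a) The claim is a contract claim; the claim does not concern real property — none of the alternatives is met. However, every defendant has filed written consent, so the 'unless' proviso supplies this condition. Condition met.
  (b) The contract was executed in Thornmarsh, so this disjunct is met. Met.
  (c) The plaintiff resides in Kelrow, which is not Thornmarsh. Condition met.
  (d) The amount in controversy is $39,600, which meets the USD 5,000 floor. Met.
  (e) Every defendant has filed written consent — that alternative is enough. Satisfied.
  → Every requirement is satisfied — jurisdiction.
Courts with jurisdiction: the Provincial Court of Velwick, the Provincial Court of Kelrow, the Circuit Court of Thornmarsh — 3 in total.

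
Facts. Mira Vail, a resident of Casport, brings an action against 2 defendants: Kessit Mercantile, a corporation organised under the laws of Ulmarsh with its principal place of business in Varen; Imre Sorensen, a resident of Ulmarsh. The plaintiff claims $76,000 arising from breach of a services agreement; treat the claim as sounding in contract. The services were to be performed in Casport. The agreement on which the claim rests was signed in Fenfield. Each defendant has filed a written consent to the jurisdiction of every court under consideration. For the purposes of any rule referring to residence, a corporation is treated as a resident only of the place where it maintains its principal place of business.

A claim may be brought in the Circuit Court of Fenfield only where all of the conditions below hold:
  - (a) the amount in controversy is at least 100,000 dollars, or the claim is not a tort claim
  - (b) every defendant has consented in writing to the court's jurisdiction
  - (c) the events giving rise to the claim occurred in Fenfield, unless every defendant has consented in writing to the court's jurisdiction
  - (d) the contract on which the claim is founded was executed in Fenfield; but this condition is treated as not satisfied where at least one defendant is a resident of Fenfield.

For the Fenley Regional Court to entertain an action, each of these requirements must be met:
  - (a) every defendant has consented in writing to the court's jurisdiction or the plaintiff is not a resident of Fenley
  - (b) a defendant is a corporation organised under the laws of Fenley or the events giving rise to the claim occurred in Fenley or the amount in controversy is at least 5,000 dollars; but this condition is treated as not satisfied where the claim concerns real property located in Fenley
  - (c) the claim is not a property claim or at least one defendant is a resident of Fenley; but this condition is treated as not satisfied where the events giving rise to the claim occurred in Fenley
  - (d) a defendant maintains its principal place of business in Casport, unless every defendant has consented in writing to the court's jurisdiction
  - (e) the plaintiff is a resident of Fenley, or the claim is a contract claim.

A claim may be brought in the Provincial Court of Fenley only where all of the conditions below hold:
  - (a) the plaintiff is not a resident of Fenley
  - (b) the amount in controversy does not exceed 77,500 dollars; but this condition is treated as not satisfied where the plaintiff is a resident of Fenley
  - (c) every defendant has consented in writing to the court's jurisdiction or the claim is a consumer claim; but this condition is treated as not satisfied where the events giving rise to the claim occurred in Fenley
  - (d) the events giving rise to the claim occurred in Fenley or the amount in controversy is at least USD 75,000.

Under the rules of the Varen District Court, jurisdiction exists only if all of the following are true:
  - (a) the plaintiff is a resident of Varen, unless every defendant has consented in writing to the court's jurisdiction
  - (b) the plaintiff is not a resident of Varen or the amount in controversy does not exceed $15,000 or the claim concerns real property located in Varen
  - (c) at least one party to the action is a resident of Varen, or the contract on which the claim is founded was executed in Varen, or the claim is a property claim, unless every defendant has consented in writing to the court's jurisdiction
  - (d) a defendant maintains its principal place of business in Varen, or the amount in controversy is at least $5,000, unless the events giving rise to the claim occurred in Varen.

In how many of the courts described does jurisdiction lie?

The Circuit Court of Fenfield:
  (a) The claim is a contract claim, not a tort claim, which satisfies one of the alternatives. Condition met.
  (b) Every defendant has filed written consent. Condition met.
  (c) The operative events occurred in Casport, not Fenfield. However, every defendant has filed written consent, so the 'unless' proviso supplies this condition. Satisfied.
  (d) The contract was executed in Fenfield. And the carve-out is inapplicable — no defendant resides in Fenfield (they reside in Varen, Ulmarsh). Satisfied.
  → Jurisdiction lies.
The Fenley Regional Court:
  (a) Every defendant has filed written consent — that alternative is enough. Satisfied.
  (b) The amount in controversy is 76,000 dollars, which meets the $5,000 floor — that alternative is enough. And the carve-out is inapplicable — the claim does not concern real property. Satisfied.
  (c) The claim is a contract claim, not a property claim, so this disjunct is met. And the carve-out is inapplicable — the operative events occurred in Casport, not Fenley. Satisfied.
  (d) The corporate defendant(s) have their principal place of business in Varen, not Casport. However, every defendant has filed written consent, so the 'unless' proviso supplies this condition. Met.
  (e) The claim is a contract claim — that alternative is enough. Met.
  → The court has jurisdiction.
The Provincial Court of Fenley:
  (a) The plaintiff resides in Casport, which is not Fenley. Met.
  (b) The amount in controversy is $76,000, within the USD 77,500 ceiling. The carve-out does not apply: the plaintiff resides in Casport, not Fenley. Met.
  (c) Every defendant has filed written consent, so one alternative holds. The exception is not triggered, since the operative events occurred in Casport, not Fenley. Met.
  (d) The amount in controversy is USD 76,000, which meets the USD 75,000 floor — that alternative is enough. Satisfied.
  → Every requirement is satisfied — jurisdiction.
The Varen District Court:
  (a) The plaintiff resides in Casport, not Varen. But every defendant has filed written consent, and the 'unless' clause therefore excuses the requirement. Met.
  (b) The plaintiff resides in Casport, which is not Varen, which satisfies one of the alternatives. Satisfied.
  (c) Kessit Mercantile resides in Varen, so one alternative holds. Satisfied.
  (d) Kessit Mercantile has its principal place of business in Varen — that alternative is enough. Condition met.
  → All conditions met; jurisdiction exists.
Courts with jurisdiction: the Circuit Court of Fenfield, the Fenley Regional Court, the Provincial Court of Fenley, the Varen District Court — 4 in total.

4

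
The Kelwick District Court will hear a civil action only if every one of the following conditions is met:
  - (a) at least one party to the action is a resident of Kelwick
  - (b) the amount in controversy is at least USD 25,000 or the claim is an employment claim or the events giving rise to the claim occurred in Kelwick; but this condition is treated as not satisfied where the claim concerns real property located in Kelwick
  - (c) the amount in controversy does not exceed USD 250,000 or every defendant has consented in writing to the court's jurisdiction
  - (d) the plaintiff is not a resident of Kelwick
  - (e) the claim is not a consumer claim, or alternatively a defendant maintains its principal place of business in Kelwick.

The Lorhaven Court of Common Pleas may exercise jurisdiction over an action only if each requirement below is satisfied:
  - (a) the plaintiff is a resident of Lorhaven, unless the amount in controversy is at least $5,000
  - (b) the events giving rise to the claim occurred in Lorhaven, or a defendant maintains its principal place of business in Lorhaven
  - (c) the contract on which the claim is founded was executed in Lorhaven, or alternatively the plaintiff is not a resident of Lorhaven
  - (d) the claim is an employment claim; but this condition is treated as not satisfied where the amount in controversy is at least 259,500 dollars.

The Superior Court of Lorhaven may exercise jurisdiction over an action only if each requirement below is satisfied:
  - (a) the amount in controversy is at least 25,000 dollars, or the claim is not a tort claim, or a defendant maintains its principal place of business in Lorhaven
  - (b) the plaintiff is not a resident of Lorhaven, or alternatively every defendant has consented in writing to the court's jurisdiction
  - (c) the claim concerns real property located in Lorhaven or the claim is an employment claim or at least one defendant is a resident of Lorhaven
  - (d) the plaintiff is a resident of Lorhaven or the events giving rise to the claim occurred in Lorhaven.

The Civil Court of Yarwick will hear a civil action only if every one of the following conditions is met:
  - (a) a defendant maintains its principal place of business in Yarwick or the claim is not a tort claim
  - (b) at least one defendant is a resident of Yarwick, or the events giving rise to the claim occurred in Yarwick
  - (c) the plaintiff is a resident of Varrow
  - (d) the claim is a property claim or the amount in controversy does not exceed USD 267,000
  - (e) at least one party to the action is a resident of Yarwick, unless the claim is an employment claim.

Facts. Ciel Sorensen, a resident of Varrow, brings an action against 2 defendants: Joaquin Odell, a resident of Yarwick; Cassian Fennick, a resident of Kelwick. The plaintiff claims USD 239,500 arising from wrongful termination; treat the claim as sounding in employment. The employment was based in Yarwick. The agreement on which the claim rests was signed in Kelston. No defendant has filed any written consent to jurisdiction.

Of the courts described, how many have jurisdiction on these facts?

The Kelwick District Court:
  (a) Cassian Fennick resides in Kelwick. Satisfied.
  (b) The amount in controversy is $239,500, which meets the USD 25,000 floor, so this disjunct is met. The exception is not triggered, since the claim does not concern real property. Satisfied.
  (c) The amount in controversy is $239,500, within the $250,000 ceiling — that alternative is enough. Satisfied.
  (d) The plaintiff resides in Varrow, which is not Kelwick. Condition met.
  (e) The claim is an employment claim, not a consumer claim — that alternative is enough. Satisfied.
  → Jurisdiction lies.
The Lorhaven Court of Common Pleas:
  (a) The plaintiff resides in Varrow, not Lorhaven. But the amount in controversy is 239,500 dollars, which meets the USD 5,000 floor, and the 'unless' clause therefore excuses the requirement. Satisfied.
  (b) The operative events occurred in Yarwick, not Lorhaven; no defendant is a corporation — no alternative holds. Condition not met.
  (c) The plaintiff resides in Varrow, which is not Lorhaven, so one alternative holds. Condition met.
  (d) The claim is an employment claim. The exception is not triggered, since the amount in controversy is USD 239,500, below the 259,500 dollars floor. Satisfied.
  → No jurisdiction.
The Superior Court of Lorhaven:
  (a) The amount in controversy is $239,500, which meets the 25,000 dollars floor — that alternative is enough. Satisfied.
  (b) The plaintiff resides in Varrow, which is not Lorhaven, so one alternative holds. Satisfied.
  (c) The claim is an employment claim, which satisfies one of the alternatives. Met.
  (d) The plaintiff resides in Varrow, not Lorhaven; the operative events occurred in Yarwick, not Lorhaven — none of the alternatives is met. Not met.
  → At least one condition fails; no jurisdiction.
The Civil Court of Yarwick:
  (a) The claim is an employment claim, not a tort claim, so this disjunct is met. Condition met.
  (b) Joaquin Odell resides in Yarwick, so one alternative holds. Satisfied.
  (c) The plaintiff resides in Varrow. Satisfied.
  (d) The amount in controversy is USD 239,500, within the 267,000 dollars ceiling — that alternative is enough. Met.
  (e) Joaquin Odell resides in Yarwick. Condition met.
  → Jurisdiction lies.
Courts with jurisdiction: the Kelwick District Court, the Civil Court of Yarwick — 2 in total.

2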